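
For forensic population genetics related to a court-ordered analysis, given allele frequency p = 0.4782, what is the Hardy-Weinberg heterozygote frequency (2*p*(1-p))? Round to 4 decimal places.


Hardy-Weinberg heterozygote frequency:
q = 1 - p = 1 - 0.4782 = 0.5218
2pq = 2 * 0.4782 * 0.5218 = 0.4990

0.4990


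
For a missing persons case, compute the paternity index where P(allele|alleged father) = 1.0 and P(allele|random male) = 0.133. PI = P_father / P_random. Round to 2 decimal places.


Paternity Index calculation:
PI = P(allele|father) / P(allele|random)
PI = 1.0 / 0.133
PI = 7.52

7.52


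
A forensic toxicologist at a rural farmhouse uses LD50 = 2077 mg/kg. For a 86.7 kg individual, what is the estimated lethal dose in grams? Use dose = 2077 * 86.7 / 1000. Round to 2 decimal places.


Lethal dose calculation:
Lethal dose = LD50 * body_weight / 1000
= 2077 * 86.7 / 1000
= 180075.9 / 1000
= 180.08 g

180.08


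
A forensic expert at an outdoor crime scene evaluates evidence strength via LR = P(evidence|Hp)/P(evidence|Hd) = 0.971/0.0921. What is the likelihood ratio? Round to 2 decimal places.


Likelihood ratio calculation:
LR = P(E|Hp) / P(E|Hd)
LR = 0.971 / 0.0921
LR = 10.54

10.54


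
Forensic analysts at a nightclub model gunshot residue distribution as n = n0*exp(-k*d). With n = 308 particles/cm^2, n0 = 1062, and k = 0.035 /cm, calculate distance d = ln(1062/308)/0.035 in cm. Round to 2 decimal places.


GSR distance calculation:
n0/n = 1062 / 308 = 3.448052
ln(n0/n) = 1.237809
d = 1.237809 / 0.035 = 35.37 cm

35.37


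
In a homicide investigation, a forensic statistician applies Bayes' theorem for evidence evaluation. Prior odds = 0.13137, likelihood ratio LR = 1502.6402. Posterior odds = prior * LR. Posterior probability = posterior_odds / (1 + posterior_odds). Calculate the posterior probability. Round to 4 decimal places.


Bayesian evidence evaluation:
Posterior odds = prior_odds * LR = 0.13137 * 1502.6402 = 197.4018
Posterior probability = posterior_odds / (1 + posterior_odds)
= 197.4018 / (1 + 197.4018)
= 197.4018 / 198.4018
= 0.9950

0.9950


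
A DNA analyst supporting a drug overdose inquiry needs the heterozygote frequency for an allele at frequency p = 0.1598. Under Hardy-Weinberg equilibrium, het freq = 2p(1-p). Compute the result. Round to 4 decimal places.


Hardy-Weinberg heterozygote frequency:
q = 1 - p = 1 - 0.1598 = 0.8402
2pq = 2 * 0.1598 * 0.8402 = 0.2685

0.2685


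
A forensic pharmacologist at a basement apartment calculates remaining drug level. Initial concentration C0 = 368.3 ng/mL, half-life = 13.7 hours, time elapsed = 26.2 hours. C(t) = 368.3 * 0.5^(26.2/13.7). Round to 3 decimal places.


Drug concentration decay:
Number of half-lives = t / t_half = 26.2 / 13.7 = 1.912409
Decay factor = 0.5^1.912409 = 0.2656486
C(t) = 368.3 * 0.2656486 = 97.838 ng/mL

97.838


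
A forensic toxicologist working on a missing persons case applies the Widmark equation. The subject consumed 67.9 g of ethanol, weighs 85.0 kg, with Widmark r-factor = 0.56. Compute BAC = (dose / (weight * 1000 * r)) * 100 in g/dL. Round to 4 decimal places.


Applying the Widmark formula:
BAC = (dose_g / (body_wt * 1000 * r)) * 100
Denominator = 85.0 * 1000 * 0.56 = 47600
BAC = (67.9 / 47600) * 100
BAC = 0.1426 g/dL

0.1426


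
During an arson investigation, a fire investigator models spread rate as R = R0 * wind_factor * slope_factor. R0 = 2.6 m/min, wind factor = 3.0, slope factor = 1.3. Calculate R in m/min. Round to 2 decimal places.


Fire spread rate calculation:
R = R0 * wind_factor * slope_factor
= 2.6 * 3.0 * 1.3
= 7.8 * 1.3
= 10.14 m/min

10.14


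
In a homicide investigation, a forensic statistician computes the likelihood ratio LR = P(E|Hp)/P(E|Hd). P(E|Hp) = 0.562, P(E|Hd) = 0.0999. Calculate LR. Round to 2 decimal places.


Likelihood ratio calculation:
LR = P(E|Hp) / P(E|Hd)
LR = 0.562 / 0.0999
LR = 5.63

5.63


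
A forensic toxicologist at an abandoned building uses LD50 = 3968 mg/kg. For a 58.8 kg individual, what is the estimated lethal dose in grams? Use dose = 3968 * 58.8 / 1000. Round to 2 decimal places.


Lethal dose calculation:
Lethal dose = LD50 * body_weight / 1000
= 3968 * 58.8 / 1000
= 233318.4 / 1000
= 233.32 g

233.32


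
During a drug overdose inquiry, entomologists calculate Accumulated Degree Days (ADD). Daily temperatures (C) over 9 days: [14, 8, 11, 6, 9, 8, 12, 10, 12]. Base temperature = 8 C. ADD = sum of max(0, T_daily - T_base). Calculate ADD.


Computing ADD day by day:
Day 1: max(0, 14 - 8) = 6
Day 2: max(0, 8 - 8) = 0
Day 3: max(0, 11 - 8) = 3
Day 4: max(0, 6 - 8) = 0
Day 5: max(0, 9 - 8) = 1
Day 6: max(0, 8 - 8) = 0
Day 7: max(0, 12 - 8) = 4
Day 8: max(0, 10 - 8) = 2
Day 9: max(0, 12 - 8) = 4
Total ADD = 20

20


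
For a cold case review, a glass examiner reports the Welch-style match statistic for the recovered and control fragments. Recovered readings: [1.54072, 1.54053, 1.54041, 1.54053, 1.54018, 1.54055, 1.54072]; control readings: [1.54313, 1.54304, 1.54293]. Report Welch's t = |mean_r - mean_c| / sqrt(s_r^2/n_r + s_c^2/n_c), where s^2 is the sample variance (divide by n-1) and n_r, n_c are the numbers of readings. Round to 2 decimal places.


Welch's t-criterion for glass RI comparison:
Recovered mean = sum / n_r = 10.78364 / 7 = 1.54052
Control mean = sum / n_c = 4.6291 / 3 = 1.5430333
Recovered sample variance s_r^2 = 3.48e-08
Control sample variance s_c^2 = 1.00333e-08
Welch SE (unpooled) = sqrt(s_r^2/n_r + s_c^2/n_c) = sqrt(4.97143e-09 + 3.34444e-09) = sqrt(8.31587e-09) = 9.11914e-05
|mean_r - mean_c| = 0.00251333
t = 0.00251333 / 9.11914e-05 = 27.56

27.56


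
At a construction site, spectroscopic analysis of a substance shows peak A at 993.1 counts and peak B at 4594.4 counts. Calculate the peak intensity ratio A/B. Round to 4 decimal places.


Spectral peak ratio:
Peak A = 993.1 counts
Peak B = 4594.4 counts
Ratio = 993.1 / 4594.4 = 0.2162

0.2162


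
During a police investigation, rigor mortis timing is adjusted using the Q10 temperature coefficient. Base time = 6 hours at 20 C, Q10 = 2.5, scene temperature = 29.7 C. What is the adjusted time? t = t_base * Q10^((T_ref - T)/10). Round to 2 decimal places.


Rigor mortis time adjustment:
Exponent = (T_ref - T_actual) / 10 = (20 - 29.7) / 10 = -0.97
Q10 factor = 2.5^-0.97 = 0.41115
t_adjusted = 6 * 0.41115 = 2.47 hours

2.47


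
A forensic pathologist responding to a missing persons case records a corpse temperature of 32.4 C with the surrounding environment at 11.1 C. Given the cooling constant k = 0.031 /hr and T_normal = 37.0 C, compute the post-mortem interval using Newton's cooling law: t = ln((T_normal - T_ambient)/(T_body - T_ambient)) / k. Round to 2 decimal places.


Using Newton's law of cooling:
t = ln((T_normal - T_ambient) / (T_body - T_ambient)) / k
T_normal - T_ambient = 25.9
T_body - T_ambient = 21.3
Ratio = 1.215962
ln(ratio) = 0.195536
t = 0.195536 / 0.031 = 6.31 hours

6.31


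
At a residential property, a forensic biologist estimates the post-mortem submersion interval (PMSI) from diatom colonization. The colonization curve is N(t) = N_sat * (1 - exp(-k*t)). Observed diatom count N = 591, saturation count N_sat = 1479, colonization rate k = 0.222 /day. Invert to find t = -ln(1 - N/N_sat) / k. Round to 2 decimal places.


PMSI from diatom colonization curve:
N / N_sat = 591 / 1479 = 0.399594
1 - N/N_sat = 0.600406
ln(1 - N/N_sat) = -0.510149
t = -ln(1 - N/N_sat) / k = -(-0.510149) / 0.222 = 2.30 days

2.30


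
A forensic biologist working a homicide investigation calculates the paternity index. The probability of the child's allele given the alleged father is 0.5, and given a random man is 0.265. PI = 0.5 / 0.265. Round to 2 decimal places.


Paternity Index calculation:
PI = P(allele|father) / P(allele|random)
PI = 0.5 / 0.265
PI = 1.89

1.89


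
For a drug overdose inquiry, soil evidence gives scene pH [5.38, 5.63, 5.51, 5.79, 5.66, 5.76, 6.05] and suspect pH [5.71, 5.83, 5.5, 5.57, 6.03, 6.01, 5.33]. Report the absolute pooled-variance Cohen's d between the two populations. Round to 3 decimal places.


Pooled-variance Cohen's d for soil pH comparison:
Scene mean = 39.78 / 7 = 5.682857
Suspect mean = 39.98 / 7 = 5.711429
Scene sample variance s_s^2 = 0.04619
Suspect sample variance s_c^2 = 0.069148
Pooled variance = ((n_s-1)*s_s^2 + (n_c-1)*s_c^2) / (n_s + n_c - 2) = 0.057669
Pooled SD = sqrt(0.057669) = 0.240144
Mean difference = -0.028571
|d| = |-0.028571| / 0.240144 = 0.119

0.119


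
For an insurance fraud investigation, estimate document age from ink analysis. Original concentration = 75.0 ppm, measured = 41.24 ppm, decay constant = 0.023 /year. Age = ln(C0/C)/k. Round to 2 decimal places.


Document age estimation:
C0/C = 75.0 / 41.24 = 1.818623
ln(C0/C) = 0.59808
t = 0.59808 / 0.023 = 26.00 years

26.00


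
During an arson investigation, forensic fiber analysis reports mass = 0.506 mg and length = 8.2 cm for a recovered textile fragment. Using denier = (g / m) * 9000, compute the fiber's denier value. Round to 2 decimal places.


Denier calculation:
Mass in grams = 0.506 mg / 1000 = 0.000506 g
Length in meters = 8.2 cm / 100 = 0.082 m
Linear density = mass / length = 0.000506 / 0.082 = 0.00617073 g/m
Denier = (g/m) * 9000 = 0.00617073 * 9000 = 55.54

55.54


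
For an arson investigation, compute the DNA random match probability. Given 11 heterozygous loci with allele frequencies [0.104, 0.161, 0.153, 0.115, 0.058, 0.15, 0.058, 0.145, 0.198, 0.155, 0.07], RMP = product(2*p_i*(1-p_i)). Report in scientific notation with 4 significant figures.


Computing RMP for 11 loci:
Locus 1: 2 * 0.104 * 0.896 = 0.186368
Locus 2: 2 * 0.161 * 0.839 = 0.270158
Locus 3: 2 * 0.153 * 0.847 = 0.259182
Locus 4: 2 * 0.115 * 0.885 = 0.20355
Locus 5: 2 * 0.058 * 0.942 = 0.109272
Locus 6: 2 * 0.15 * 0.85 = 0.255
Locus 7: 2 * 0.058 * 0.942 = 0.109272
Locus 8: 2 * 0.145 * 0.855 = 0.24795
Locus 9: 2 * 0.198 * 0.802 = 0.317592
Locus 10: 2 * 0.155 * 0.845 = 0.26195
Locus 11: 2 * 0.07 * 0.93 = 0.1302
RMP = 2.172e-08

2.172e-08


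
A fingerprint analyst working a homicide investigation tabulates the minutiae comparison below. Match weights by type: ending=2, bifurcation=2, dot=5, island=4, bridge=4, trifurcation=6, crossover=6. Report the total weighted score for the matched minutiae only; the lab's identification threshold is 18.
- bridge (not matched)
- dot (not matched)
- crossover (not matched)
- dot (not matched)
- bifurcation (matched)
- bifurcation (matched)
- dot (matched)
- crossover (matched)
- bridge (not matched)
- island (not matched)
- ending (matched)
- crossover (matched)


Weighted minutiae match score:
  bridge: not matched, +0
  dot: not matched, +0
  crossover: not matched, +0
  dot: not matched, +0
  bifurcation: matched, +2 (running total 2)
  bifurcation: matched, +2 (running total 4)
  dot: matched, +5 (running total 9)
  crossover: matched, +6 (running total 15)
  bridge: not matched, +0
  island: not matched, +0
  ending: matched, +2 (running total 17)
  crossover: matched, +6 (running total 23)
Total score = 23
Threshold = 18; verdict = identification

23


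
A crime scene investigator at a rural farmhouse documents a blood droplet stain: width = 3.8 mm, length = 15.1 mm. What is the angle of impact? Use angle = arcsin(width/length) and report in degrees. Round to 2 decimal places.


Blood spatter impact angle calculation:
width / length = 3.8 / 15.1 = 0.251656
angle = arcsin(0.251656)
angle = 14.58 degrees

14.58


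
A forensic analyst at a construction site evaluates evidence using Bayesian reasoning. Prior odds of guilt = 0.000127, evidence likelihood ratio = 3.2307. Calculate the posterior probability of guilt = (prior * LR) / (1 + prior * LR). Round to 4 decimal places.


Bayesian evidence evaluation:
Posterior odds = prior_odds * LR = 0.000127 * 3.2307 = 0.0004102989
Posterior probability = posterior_odds / (1 + posterior_odds)
= 0.0004102989 / (1 + 0.0004102989)
= 0.0004102989 / 1.0004102989
= 0.0004

0.0004


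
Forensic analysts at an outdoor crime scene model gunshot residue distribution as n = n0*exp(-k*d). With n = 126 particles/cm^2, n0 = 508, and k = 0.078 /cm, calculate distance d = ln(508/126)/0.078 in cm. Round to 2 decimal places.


GSR distance calculation:
n0/n = 508 / 126 = 4.031746
ln(n0/n) = 1.3942
d = 1.3942 / 0.078 = 17.87 cm

17.87


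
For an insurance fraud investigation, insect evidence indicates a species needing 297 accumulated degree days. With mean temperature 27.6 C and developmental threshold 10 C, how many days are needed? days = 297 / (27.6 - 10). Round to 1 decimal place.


Insect development time:
Effective temperature = avg_temp - T_base = 27.6 - 10 = 17.6 C
Days = ADD / effective_temp = 297 / 17.6 = 16.9 days

16.9


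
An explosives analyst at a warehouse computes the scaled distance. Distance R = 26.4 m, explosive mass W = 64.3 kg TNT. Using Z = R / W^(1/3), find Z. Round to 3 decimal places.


Scaled distance calculation:
W^(1/3) = 64.3^(1/3) = 4.00624
Z = R / W^(1/3) = 26.4 / 4.00624
Z = 6.590 m/kg^(1/3)

6.590


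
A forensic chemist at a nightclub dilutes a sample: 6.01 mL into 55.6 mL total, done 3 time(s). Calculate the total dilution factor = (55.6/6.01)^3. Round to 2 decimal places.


Dilution factor calculation:
Single dilution = V_total / V_sample = 55.6 / 6.01 ≈ 9.251248
Number of dilutions = 3
Total DF = (55.6 / 6.01)^3 (full precision, rounded at the end) = 791.77

791.77


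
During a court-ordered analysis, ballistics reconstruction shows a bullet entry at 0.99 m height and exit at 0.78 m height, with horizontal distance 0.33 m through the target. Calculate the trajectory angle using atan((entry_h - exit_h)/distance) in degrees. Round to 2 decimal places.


Bullet trajectory angle:
Height difference = 0.99 - 0.78 = 0.21 m
angle = atan(0.21 / 0.33)
angle = atan(0.636364)
angle = 32.47 degrees

32.47


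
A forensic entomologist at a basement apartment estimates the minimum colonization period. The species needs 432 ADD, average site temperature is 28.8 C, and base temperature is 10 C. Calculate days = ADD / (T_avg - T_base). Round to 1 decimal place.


Insect development time:
Effective temperature = avg_temp - T_base = 28.8 - 10 = 18.8 C
Days = ADD / effective_temp = 432 / 18.8 = 23.0 days

23.0


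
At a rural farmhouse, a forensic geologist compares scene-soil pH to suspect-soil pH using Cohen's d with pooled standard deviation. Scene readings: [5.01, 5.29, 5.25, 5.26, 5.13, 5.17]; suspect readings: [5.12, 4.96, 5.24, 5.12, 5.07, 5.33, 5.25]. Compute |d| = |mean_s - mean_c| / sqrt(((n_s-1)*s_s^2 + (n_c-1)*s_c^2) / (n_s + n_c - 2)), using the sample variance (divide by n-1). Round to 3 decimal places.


Pooled-variance Cohen's d for soil pH comparison:
Scene mean = 31.11 / 6 = 5.185
Suspect mean = 36.09 / 7 = 5.155714
Scene sample variance s_s^2 = 0.01095
Suspect sample variance s_c^2 = 0.015762
Pooled variance = ((n_s-1)*s_s^2 + (n_c-1)*s_c^2) / (n_s + n_c - 2) = 0.013575
Pooled SD = sqrt(0.013575) = 0.116512
Mean difference = 0.029286
|d| = |0.029286| / 0.116512 = 0.251

0.251


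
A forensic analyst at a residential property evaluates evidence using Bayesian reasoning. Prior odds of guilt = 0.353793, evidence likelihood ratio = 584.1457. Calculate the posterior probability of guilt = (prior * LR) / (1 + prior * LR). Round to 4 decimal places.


Bayesian evidence evaluation:
Posterior odds = prior_odds * LR = 0.353793 * 584.1457 = 206.6667
Posterior probability = posterior_odds / (1 + posterior_odds)
= 206.6667 / (1 + 206.6667)
= 206.6667 / 207.6667
= 0.9952

0.9952


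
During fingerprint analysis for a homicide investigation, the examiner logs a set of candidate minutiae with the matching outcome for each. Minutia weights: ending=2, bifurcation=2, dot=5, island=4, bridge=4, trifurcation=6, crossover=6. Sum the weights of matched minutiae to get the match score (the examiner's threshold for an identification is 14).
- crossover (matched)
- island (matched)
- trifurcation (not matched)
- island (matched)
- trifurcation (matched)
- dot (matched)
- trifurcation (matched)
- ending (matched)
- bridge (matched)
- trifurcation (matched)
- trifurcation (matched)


Weighted minutiae match score:
  crossover: matched, +6 (running total 6)
  island: matched, +4 (running total 10)
  trifurcation: not matched, +0
  island: matched, +4 (running total 14)
  trifurcation: matched, +6 (running total 20)
  dot: matched, +5 (running total 25)
  trifurcation: matched, +6 (running total 31)
  ending: matched, +2 (running total 33)
  bridge: matched, +4 (running total 37)
  trifurcation: matched, +6 (running total 43)
  trifurcation: matched, +6 (running total 49)
Total score = 49
Threshold = 14; verdict = identification

49


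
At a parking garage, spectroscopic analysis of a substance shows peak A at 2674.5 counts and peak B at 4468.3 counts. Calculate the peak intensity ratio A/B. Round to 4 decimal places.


Spectral peak ratio:
Peak A = 2674.5 counts
Peak B = 4468.3 counts
Ratio = 2674.5 / 4468.3 = 0.5985

0.5985


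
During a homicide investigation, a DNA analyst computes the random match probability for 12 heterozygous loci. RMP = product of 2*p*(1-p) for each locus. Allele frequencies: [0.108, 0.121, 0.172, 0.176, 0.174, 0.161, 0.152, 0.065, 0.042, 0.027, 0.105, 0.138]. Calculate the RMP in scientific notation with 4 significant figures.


Computing RMP for 12 loci:
Locus 1: 2 * 0.108 * 0.892 = 0.192672
Locus 2: 2 * 0.121 * 0.879 = 0.212718
Locus 3: 2 * 0.172 * 0.828 = 0.284832
Locus 4: 2 * 0.176 * 0.824 = 0.290048
Locus 5: 2 * 0.174 * 0.826 = 0.287448
Locus 6: 2 * 0.161 * 0.839 = 0.270158
Locus 7: 2 * 0.152 * 0.848 = 0.257792
Locus 8: 2 * 0.065 * 0.935 = 0.12155
Locus 9: 2 * 0.042 * 0.958 = 0.080472
Locus 10: 2 * 0.027 * 0.973 = 0.052542
Locus 11: 2 * 0.105 * 0.895 = 0.18795
Locus 12: 2 * 0.138 * 0.862 = 0.237912
RMP = 1.558e-09

1.558e-09


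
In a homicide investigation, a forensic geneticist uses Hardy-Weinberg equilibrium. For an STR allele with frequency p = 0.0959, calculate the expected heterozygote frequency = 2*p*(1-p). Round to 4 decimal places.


Hardy-Weinberg heterozygote frequency:
q = 1 - p = 1 - 0.0959 = 0.9041
2pq = 2 * 0.0959 * 0.9041 = 0.1734

0.1734


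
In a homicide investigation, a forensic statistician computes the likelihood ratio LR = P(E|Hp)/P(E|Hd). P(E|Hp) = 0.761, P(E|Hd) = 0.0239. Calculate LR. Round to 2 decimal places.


Likelihood ratio calculation:
LR = P(E|Hp) / P(E|Hd)
LR = 0.761 / 0.0239
LR = 31.84

31.84


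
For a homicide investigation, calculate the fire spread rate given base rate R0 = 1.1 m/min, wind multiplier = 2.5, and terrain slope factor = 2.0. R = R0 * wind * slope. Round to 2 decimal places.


Fire spread rate calculation:
R = R0 * wind_factor * slope_factor
= 1.1 * 2.5 * 2.0
= 2.75 * 2.0
= 5.50 m/min

5.50


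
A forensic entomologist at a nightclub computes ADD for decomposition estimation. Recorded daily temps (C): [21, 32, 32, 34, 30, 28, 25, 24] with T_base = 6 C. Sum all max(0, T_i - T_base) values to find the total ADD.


Computing ADD day by day:
Day 1: max(0, 21 - 6) = 15
Day 2: max(0, 32 - 6) = 26
Day 3: max(0, 32 - 6) = 26
Day 4: max(0, 34 - 6) = 28
Day 5: max(0, 30 - 6) = 24
Day 6: max(0, 28 - 6) = 22
Day 7: max(0, 25 - 6) = 19
Day 8: max(0, 24 - 6) = 18
Total ADD = 178

178


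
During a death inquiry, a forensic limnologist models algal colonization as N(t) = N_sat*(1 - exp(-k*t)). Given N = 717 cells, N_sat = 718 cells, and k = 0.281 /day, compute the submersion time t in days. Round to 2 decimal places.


PMSI from diatom colonization curve:
N / N_sat = 717 / 718 = 0.998607
1 - N/N_sat = 0.001393
ln(1 - N/N_sat) = -6.576296
t = -ln(1 - N/N_sat) / k = -(-6.576296) / 0.281 = 23.40 days

23.40


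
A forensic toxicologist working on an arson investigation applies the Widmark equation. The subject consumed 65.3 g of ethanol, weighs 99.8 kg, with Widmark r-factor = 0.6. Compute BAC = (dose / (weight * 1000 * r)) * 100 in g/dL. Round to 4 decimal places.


Applying the Widmark formula:
BAC = (dose_g / (body_wt * 1000 * r)) * 100
Denominator = 99.8 * 1000 * 0.6 = 59880
BAC = (65.3 / 59880) * 100
BAC = 0.1091 g/dL

0.1091


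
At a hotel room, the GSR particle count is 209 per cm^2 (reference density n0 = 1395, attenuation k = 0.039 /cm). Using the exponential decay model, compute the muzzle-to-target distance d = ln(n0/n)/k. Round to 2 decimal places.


GSR distance calculation:
n0/n = 1395 / 209 = 6.674641
ln(n0/n) = 1.898315
d = 1.898315 / 0.039 = 48.67 cm

48.67


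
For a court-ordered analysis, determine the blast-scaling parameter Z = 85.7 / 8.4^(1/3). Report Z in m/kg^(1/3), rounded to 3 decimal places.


Scaled distance calculation:
W^(1/3) = 8.4^(1/3) = 2.032793
Z = R / W^(1/3) = 85.7 / 2.032793
Z = 42.159 m/kg^(1/3)

42.159


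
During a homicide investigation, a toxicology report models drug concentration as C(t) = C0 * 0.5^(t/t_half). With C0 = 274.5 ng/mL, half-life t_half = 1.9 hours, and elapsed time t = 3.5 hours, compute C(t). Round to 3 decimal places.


Drug concentration decay:
Number of half-lives = t / t_half = 3.5 / 1.9 = 1.842105
Decay factor = 0.5^1.842105 = 0.27891453
C(t) = 274.5 * 0.27891453 = 76.562 ng/mL

76.562


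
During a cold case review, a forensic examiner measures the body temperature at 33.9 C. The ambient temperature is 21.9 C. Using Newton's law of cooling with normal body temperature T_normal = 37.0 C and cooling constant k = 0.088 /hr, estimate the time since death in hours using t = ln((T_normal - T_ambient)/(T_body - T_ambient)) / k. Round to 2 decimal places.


Using Newton's law of cooling:
t = ln((T_normal - T_ambient) / (T_body - T_ambient)) / k
T_normal - T_ambient = 15.1
T_body - T_ambient = 12.0
Ratio = 1.258333
ln(ratio) = 0.229788
t = 0.229788 / 0.088 = 2.61 hours

2.61


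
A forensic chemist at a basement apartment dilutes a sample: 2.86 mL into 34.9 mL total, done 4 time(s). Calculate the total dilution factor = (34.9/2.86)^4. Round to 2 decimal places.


Dilution factor calculation:
Single dilution = V_total / V_sample = 34.9 / 2.86 ≈ 12.202797
Number of dilutions = 4
Total DF = (34.9 / 2.86)^4 (full precision, rounded at the end) = 22173.67

22173.67


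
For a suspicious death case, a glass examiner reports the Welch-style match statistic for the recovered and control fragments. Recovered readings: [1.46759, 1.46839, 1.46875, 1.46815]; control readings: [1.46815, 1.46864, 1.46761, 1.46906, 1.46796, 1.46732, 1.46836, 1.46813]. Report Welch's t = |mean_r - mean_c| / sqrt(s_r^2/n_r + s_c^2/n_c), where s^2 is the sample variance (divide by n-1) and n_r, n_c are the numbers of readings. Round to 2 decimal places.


Welch's t-criterion for glass RI comparison:
Recovered mean = sum / n_r = 5.87288 / 4 = 1.46822
Control mean = sum / n_c = 11.74523 / 8 = 1.4681537
Recovered sample variance s_r^2 = 2.372e-07
Control sample variance s_c^2 = 3.0417e-07
Welch SE (unpooled) = sqrt(s_r^2/n_r + s_c^2/n_c) = sqrt(5.93e-08 + 3.80212e-08) = sqrt(9.73212e-08) = 0.000311963
|mean_r - mean_c| = 6.625e-05
t = 6.625e-05 / 0.000311963 = 0.21

0.21


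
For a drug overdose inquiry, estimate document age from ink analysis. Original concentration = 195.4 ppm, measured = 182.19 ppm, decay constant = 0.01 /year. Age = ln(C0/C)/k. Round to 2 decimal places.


Document age estimation:
C0/C = 195.4 / 182.19 = 1.072507
ln(C0/C) = 0.069999
t = 0.069999 / 0.01 = 7.00 years

7.00


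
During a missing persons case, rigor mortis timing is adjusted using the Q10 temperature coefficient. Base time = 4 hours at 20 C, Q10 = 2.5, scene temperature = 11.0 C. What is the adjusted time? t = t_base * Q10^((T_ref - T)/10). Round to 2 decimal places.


Rigor mortis time adjustment:
Exponent = (T_ref - T_actual) / 10 = (20 - 11.0) / 10 = 0.9
Q10 factor = 2.5^0.9 = 2.28111
t_adjusted = 4 * 2.28111 = 9.12 hours

9.12


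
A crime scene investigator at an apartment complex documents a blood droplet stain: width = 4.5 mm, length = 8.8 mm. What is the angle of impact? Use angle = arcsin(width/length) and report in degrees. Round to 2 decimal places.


Blood spatter impact angle calculation:
width / length = 4.5 / 8.8 = 0.511364
angle = arcsin(0.511364)
angle = 30.75 degrees

30.75


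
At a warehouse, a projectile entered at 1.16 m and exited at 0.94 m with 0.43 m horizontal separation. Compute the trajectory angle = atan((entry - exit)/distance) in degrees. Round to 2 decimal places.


Bullet trajectory angle:
Height difference = 1.16 - 0.94 = 0.22 m
angle = atan(0.22 / 0.43)
angle = atan(0.511628)
angle = 27.10 degrees

27.10


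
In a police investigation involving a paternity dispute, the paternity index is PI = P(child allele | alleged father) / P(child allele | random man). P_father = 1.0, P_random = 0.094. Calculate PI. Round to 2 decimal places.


Paternity Index calculation:
PI = P(allele|father) / P(allele|random)
PI = 1.0 / 0.094
PI = 10.64

10.64


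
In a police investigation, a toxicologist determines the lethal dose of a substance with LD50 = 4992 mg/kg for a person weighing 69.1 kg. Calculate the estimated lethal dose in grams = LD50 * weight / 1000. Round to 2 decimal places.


Lethal dose calculation:
Lethal dose = LD50 * body_weight / 1000
= 4992 * 69.1 / 1000
= 344947.2 / 1000
= 344.95 g

344.95


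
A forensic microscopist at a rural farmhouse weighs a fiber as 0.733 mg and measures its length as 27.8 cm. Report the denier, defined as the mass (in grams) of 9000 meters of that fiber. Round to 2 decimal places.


Denier calculation:
Mass in grams = 0.733 mg / 1000 = 0.000733 g
Length in meters = 27.8 cm / 100 = 0.278 m
Linear density = mass / length = 0.000733 / 0.278 = 0.00263669 g/m
Denier = (g/m) * 9000 = 0.00263669 * 9000 = 23.73

23.73


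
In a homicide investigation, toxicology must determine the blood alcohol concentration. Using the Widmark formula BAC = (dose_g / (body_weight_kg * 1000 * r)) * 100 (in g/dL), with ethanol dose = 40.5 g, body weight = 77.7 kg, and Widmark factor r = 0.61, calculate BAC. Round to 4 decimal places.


Applying the Widmark formula:
BAC = (dose_g / (body_wt * 1000 * r)) * 100
Denominator = 77.7 * 1000 * 0.61 = 47397
BAC = (40.5 / 47397) * 100
BAC = 0.0854 g/dL

0.0854


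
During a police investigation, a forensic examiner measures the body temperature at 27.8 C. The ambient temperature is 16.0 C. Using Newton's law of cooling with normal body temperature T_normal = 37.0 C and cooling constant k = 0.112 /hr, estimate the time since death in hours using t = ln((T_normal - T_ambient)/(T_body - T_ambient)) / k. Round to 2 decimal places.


Using Newton's law of cooling:
t = ln((T_normal - T_ambient) / (T_body - T_ambient)) / k
T_normal - T_ambient = 21.0
T_body - T_ambient = 11.8
Ratio = 1.779661
ln(ratio) = 0.576423
t = 0.576423 / 0.112 = 5.15 hours

5.15


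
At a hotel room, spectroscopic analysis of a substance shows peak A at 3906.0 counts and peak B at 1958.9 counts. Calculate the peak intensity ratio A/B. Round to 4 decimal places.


Spectral peak ratio:
Peak A = 3906.0 counts
Peak B = 1958.9 counts
Ratio = 3906.0 / 1958.9 = 1.9940

1.9940


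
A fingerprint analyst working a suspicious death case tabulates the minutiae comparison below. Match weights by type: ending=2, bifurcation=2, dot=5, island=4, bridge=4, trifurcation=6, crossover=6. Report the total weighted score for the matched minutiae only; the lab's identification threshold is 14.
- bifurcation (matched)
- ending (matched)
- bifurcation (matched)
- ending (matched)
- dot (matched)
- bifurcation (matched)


Weighted minutiae match score:
  bifurcation: matched, +2 (running total 2)
  ending: matched, +2 (running total 4)
  bifurcation: matched, +2 (running total 6)
  ending: matched, +2 (running total 8)
  dot: matched, +5 (running total 13)
  bifurcation: matched, +2 (running total 15)
Total score = 15
Threshold = 14; verdict = identification

15


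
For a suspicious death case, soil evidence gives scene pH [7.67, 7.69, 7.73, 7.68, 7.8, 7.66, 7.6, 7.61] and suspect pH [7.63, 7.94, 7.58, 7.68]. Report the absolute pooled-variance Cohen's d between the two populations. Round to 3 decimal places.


Pooled-variance Cohen's d for soil pH comparison:
Scene mean = 61.44 / 8 = 7.68
Suspect mean = 30.83 / 4 = 7.7075
Scene sample variance s_s^2 = 0.004114
Suspect sample variance s_c^2 = 0.025692
Pooled variance = ((n_s-1)*s_s^2 + (n_c-1)*s_c^2) / (n_s + n_c - 2) = 0.010588
Pooled SD = sqrt(0.010588) = 0.102898
Mean difference = -0.0275
|d| = |-0.0275| / 0.102898 = 0.267

0.267


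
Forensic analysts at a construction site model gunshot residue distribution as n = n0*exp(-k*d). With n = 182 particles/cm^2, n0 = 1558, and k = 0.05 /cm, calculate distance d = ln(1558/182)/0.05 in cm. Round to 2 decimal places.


GSR distance calculation:
n0/n = 1558 / 182 = 8.56044
ln(n0/n) = 2.147152
d = 2.147152 / 0.05 = 42.94 cm

42.94


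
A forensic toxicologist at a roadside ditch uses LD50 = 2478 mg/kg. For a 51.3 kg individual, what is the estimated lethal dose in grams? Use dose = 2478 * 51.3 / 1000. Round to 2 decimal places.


Lethal dose calculation:
Lethal dose = LD50 * body_weight / 1000
= 2478 * 51.3 / 1000
= 127121.4 / 1000
= 127.12 g

127.12


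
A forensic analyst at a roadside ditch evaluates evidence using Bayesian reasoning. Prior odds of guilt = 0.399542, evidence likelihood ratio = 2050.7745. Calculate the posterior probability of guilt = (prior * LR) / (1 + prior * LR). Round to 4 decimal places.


Bayesian evidence evaluation:
Posterior odds = prior_odds * LR = 0.399542 * 2050.7745 = 819.3705
Posterior probability = posterior_odds / (1 + posterior_odds)
= 819.3705 / (1 + 819.3705)
= 819.3705 / 820.3705
= 0.9988

0.9988


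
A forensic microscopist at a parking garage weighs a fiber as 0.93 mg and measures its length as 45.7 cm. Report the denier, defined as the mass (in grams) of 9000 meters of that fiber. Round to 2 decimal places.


Denier calculation:
Mass in grams = 0.93 mg / 1000 = 0.00093 g
Length in meters = 45.7 cm / 100 = 0.457 m
Linear density = mass / length = 0.00093 / 0.457 = 0.00203501 g/m
Denier = (g/m) * 9000 = 0.00203501 * 9000 = 18.32

18.32


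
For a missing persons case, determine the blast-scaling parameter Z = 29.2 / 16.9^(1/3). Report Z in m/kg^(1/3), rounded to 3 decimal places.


Scaled distance calculation:
W^(1/3) = 16.9^(1/3) = 2.56623
Z = R / W^(1/3) = 29.2 / 2.56623
Z = 11.379 m/kg^(1/3)

11.379


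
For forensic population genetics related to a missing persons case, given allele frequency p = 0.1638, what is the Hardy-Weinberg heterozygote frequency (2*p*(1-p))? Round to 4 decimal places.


Hardy-Weinberg heterozygote frequency:
q = 1 - p = 1 - 0.1638 = 0.8362
2pq = 2 * 0.1638 * 0.8362 = 0.2739

0.2739


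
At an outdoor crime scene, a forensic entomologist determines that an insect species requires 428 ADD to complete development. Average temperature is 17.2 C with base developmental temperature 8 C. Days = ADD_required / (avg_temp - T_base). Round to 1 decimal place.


Insect development time:
Effective temperature = avg_temp - T_base = 17.2 - 8 = 9.2 C
Days = ADD / effective_temp = 428 / 9.2 = 46.5 days

46.5


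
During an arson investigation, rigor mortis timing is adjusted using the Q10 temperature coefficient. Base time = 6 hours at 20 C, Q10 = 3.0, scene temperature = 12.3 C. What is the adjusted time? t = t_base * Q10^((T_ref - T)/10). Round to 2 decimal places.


Rigor mortis time adjustment:
Exponent = (T_ref - T_actual) / 10 = (20 - 12.3) / 10 = 0.77
Q10 factor = 3.0^0.77 = 2.33015
t_adjusted = 6 * 2.33015 = 13.98 hours

13.98


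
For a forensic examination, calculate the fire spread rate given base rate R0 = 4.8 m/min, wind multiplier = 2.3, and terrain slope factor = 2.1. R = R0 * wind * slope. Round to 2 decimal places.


Fire spread rate calculation:
R = R0 * wind_factor * slope_factor
= 4.8 * 2.3 * 2.1
= 11.04 * 2.1
= 23.18 m/min

23.18


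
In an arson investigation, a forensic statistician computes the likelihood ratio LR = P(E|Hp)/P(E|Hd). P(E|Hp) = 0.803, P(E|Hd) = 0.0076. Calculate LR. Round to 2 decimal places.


Likelihood ratio calculation:
LR = P(E|Hp) / P(E|Hd)
LR = 0.803 / 0.0076
LR = 105.66

105.66


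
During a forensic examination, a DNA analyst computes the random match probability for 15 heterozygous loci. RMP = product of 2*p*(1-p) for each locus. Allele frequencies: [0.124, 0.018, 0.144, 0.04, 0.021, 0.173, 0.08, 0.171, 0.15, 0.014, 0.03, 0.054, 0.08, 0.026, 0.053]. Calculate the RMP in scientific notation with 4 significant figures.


Computing RMP for 15 loci:
Locus 1: 2 * 0.124 * 0.876 = 0.217248
Locus 2: 2 * 0.018 * 0.982 = 0.035352
Locus 3: 2 * 0.144 * 0.856 = 0.246528
Locus 4: 2 * 0.04 * 0.96 = 0.0768
Locus 5: 2 * 0.021 * 0.979 = 0.041118
Locus 6: 2 * 0.173 * 0.827 = 0.286142
Locus 7: 2 * 0.08 * 0.92 = 0.1472
Locus 8: 2 * 0.171 * 0.829 = 0.283518
Locus 9: 2 * 0.15 * 0.85 = 0.255
Locus 10: 2 * 0.014 * 0.986 = 0.027608
Locus 11: 2 * 0.03 * 0.97 = 0.0582
Locus 12: 2 * 0.054 * 0.946 = 0.102168
Locus 13: 2 * 0.08 * 0.92 = 0.1472
Locus 14: 2 * 0.026 * 0.974 = 0.050648
Locus 15: 2 * 0.053 * 0.947 = 0.100382
RMP = 2.237e-15

2.237e-15


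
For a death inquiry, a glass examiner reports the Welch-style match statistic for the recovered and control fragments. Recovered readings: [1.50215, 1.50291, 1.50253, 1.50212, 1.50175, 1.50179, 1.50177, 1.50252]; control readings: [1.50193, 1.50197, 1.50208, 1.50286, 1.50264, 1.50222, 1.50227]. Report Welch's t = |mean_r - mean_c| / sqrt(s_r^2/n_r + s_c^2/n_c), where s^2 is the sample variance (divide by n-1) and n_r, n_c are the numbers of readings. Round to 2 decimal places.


Welch's t-criterion for glass RI comparison:
Recovered mean = sum / n_r = 12.01754 / 8 = 1.5021925
Control mean = sum / n_c = 10.51597 / 7 = 1.5022814
Recovered sample variance s_r^2 = 1.82764e-07
Control sample variance s_c^2 = 1.21381e-07
Welch SE (unpooled) = sqrt(s_r^2/n_r + s_c^2/n_c) = sqrt(2.28455e-08 + 1.73401e-08) = sqrt(4.01856e-08) = 0.000200463
|mean_r - mean_c| = 8.89286e-05
t = 8.89286e-05 / 0.000200463 = 0.44

0.44


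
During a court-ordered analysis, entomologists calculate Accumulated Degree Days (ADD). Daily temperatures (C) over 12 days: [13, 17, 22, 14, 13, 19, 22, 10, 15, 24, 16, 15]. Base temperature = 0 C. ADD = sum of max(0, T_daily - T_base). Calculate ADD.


Computing ADD day by day:
Day 1: max(0, 13 - 0) = 13
Day 2: max(0, 17 - 0) = 17
Day 3: max(0, 22 - 0) = 22
Day 4: max(0, 14 - 0) = 14
Day 5: max(0, 13 - 0) = 13
Day 6: max(0, 19 - 0) = 19
Day 7: max(0, 22 - 0) = 22
Day 8: max(0, 10 - 0) = 10
Day 9: max(0, 15 - 0) = 15
Day 10: max(0, 24 - 0) = 24
Day 11: max(0, 16 - 0) = 16
Day 12: max(0, 15 - 0) = 15
Total ADD = 200

200


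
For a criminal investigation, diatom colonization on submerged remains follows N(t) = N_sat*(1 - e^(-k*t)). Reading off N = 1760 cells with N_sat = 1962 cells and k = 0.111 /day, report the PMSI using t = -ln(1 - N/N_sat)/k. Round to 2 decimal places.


PMSI from diatom colonization curve:
N / N_sat = 1760 / 1962 = 0.897044
1 - N/N_sat = 0.102956
ln(1 - N/N_sat) = -2.273454
t = -ln(1 - N/N_sat) / k = -(-2.273454) / 0.111 = 20.48 days

20.48


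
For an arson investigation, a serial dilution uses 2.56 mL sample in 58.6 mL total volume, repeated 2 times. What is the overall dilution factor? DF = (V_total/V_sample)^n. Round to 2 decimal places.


Dilution factor calculation:
Single dilution = V_total / V_sample = 58.6 / 2.56 ≈ 22.890625
Number of dilutions = 2
Total DF = (58.6 / 2.56)^2 (full precision, rounded at the end) = 523.98

523.98


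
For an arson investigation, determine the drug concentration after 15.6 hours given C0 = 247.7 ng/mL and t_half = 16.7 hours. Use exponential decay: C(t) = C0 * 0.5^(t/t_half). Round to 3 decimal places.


Drug concentration decay:
Number of half-lives = t / t_half = 15.6 / 16.7 = 0.934132
Decay factor = 0.5^0.934132 = 0.52335725
C(t) = 247.7 * 0.52335725 = 129.636 ng/mL

129.636


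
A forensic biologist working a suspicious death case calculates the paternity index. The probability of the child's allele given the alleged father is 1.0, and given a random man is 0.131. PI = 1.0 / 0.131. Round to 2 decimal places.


Paternity Index calculation:
PI = P(allele|father) / P(allele|random)
PI = 1.0 / 0.131
PI = 7.63

7.63


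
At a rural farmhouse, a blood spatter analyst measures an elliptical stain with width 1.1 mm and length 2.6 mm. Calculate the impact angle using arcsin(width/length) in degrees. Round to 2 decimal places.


Blood spatter impact angle calculation:
width / length = 1.1 / 2.6 = 0.423077
angle = arcsin(0.423077)
angle = 25.03 degrees

25.03


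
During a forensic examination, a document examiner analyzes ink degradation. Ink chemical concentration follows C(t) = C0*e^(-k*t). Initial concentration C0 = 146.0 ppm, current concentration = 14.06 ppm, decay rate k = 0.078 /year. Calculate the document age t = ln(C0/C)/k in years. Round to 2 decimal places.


Document age estimation:
C0/C = 146.0 / 14.06 = 10.384068
ln(C0/C) = 2.340273
t = 2.340273 / 0.078 = 30.00 years

30.00


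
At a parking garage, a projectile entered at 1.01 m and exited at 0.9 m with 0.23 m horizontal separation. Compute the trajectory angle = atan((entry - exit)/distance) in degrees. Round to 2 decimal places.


Bullet trajectory angle:
Height difference = 1.01 - 0.9 = 0.11 m
angle = atan(0.11 / 0.23)
angle = atan(0.478261)
angle = 25.56 degrees

25.56


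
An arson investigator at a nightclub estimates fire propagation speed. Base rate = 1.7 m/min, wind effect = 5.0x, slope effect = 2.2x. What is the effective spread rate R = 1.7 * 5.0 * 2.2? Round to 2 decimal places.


Fire spread rate calculation:
R = R0 * wind_factor * slope_factor
= 1.7 * 5.0 * 2.2
= 8.5 * 2.2
= 18.70 m/min

18.70


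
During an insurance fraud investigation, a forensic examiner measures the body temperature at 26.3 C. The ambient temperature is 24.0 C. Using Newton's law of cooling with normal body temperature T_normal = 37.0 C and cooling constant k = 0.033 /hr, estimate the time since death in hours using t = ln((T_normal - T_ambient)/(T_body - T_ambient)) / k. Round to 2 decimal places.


Using Newton's law of cooling:
t = ln((T_normal - T_ambient) / (T_body - T_ambient)) / k
T_normal - T_ambient = 13.0
T_body - T_ambient = 2.3
Ratio = 5.652174
ln(ratio) = 1.73204
t = 1.73204 / 0.033 = 52.49 hours

52.49


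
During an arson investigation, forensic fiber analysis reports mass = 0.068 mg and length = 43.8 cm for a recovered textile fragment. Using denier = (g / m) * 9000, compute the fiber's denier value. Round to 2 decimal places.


Denier calculation:
Mass in grams = 0.068 mg / 1000 = 0.000068 g
Length in meters = 43.8 cm / 100 = 0.438 m
Linear density = mass / length = 0.000068 / 0.438 = 0.00015525 g/m
Denier = (g/m) * 9000 = 0.00015525 * 9000 = 1.40

1.40


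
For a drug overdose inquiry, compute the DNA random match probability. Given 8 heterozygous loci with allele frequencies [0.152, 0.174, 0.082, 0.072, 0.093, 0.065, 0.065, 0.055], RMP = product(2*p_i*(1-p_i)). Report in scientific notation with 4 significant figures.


Computing RMP for 8 loci:
Locus 1: 2 * 0.152 * 0.848 = 0.257792
Locus 2: 2 * 0.174 * 0.826 = 0.287448
Locus 3: 2 * 0.082 * 0.918 = 0.150552
Locus 4: 2 * 0.072 * 0.928 = 0.133632
Locus 5: 2 * 0.093 * 0.907 = 0.168702
Locus 6: 2 * 0.065 * 0.935 = 0.12155
Locus 7: 2 * 0.065 * 0.935 = 0.12155
Locus 8: 2 * 0.055 * 0.945 = 0.10395
RMP = 3.863e-07

3.863e-07


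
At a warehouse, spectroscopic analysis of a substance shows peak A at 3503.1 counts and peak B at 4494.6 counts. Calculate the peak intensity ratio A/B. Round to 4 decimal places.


Spectral peak ratio:
Peak A = 3503.1 counts
Peak B = 4494.6 counts
Ratio = 3503.1 / 4494.6 = 0.7794

0.7794


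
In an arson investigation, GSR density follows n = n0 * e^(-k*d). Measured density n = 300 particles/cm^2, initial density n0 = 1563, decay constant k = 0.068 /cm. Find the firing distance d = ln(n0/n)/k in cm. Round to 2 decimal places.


GSR distance calculation:
n0/n = 1563 / 300 = 5.21
ln(n0/n) = 1.65058
d = 1.65058 / 0.068 = 24.27 cm

24.27
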